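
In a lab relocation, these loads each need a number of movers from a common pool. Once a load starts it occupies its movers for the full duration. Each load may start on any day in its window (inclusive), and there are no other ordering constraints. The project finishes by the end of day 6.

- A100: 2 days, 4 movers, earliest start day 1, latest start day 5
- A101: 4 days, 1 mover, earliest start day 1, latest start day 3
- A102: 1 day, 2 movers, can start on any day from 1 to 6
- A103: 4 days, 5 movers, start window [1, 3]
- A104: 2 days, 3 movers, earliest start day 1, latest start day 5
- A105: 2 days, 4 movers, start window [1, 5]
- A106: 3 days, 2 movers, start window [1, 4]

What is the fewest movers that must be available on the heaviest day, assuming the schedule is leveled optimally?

10

Early-start (A100@1, A101@1, A102@1, A103@1, A104@1, A105@1, A106@1) gives peak 21: d1:21  d2:19  d3:8  d4:6  d5:0  d6:0.
Shift A103→3, A105→5, A106→2.
Schedule A100@1, A101@1, A102@1, A103@3, A104@1, A105@5, A106@2: d1:10  d2:10  d3:8  d4:8  d5:9  d6:9 — peak 10.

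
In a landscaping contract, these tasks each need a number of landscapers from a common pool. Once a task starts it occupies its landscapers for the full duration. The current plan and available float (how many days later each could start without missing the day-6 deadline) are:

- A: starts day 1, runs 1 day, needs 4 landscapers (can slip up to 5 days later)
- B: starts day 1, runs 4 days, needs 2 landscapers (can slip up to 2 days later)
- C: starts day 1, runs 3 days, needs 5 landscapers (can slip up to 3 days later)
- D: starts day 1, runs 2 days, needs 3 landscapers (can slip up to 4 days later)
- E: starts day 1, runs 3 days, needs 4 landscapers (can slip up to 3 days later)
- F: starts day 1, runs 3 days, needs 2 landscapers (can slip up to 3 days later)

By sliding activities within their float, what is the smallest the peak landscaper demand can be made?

Early-start (A@1, B@1, C@1, D@1, E@1, F@1) gives peak 20: d1:20  d2:16  d3:13  d4:2  d5:0  d6:0.
Shift B→2, D→5, E→4, F→2.
Schedule A@1, B@2, C@1, D@5, E@4, F@2: d1:9  d2:9  d3:9  d4:8  d5:9  d6:7 — peak 9.
Total landscaper-days = 51 over 6 days ⇒ peak ≥ ⌈51/6⌉ = 9, so 9 is optimal.

9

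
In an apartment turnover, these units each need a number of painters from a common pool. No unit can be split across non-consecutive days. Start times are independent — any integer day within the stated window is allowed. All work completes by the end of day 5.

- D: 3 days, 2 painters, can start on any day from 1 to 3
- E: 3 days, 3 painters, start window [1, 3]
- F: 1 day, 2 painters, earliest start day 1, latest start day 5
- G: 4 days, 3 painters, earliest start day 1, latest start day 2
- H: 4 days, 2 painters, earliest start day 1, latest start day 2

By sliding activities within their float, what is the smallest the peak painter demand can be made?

10

Early-start (D@1, E@1, F@1, G@1, H@1) gives peak 12: d1:12  d2:10  d3:10  d4:5  d5:0.
Shift H→2.
Schedule D@1, E@1, F@1, G@1, H@2: d1:10  d2:10  d3:10  d4:5  d5:2 — peak 10.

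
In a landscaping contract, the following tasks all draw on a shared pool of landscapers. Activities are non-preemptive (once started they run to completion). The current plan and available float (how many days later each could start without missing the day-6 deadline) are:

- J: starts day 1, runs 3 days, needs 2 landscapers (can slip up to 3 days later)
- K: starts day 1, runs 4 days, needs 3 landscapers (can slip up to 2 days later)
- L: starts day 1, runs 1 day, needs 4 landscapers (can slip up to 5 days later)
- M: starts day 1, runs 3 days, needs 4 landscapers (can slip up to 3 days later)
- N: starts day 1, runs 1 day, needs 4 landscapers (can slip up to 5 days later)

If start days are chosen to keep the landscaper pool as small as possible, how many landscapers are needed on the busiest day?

Early-start (J@1, K@1, L@1, M@1, N@1) gives peak 17: d1:17  d2:9  d3:9  d4:3  d5:0  d6:0.
Shift K→3, M→4, N→2.
Schedule J@1, K@3, L@1, M@4, N@2: d1:6  d2:6  d3:5  d4:7  d5:7  d6:7 — peak 7.
Total landscaper-days = 38 over 6 days ⇒ peak ≥ ⌈38/6⌉ = 7, so 7 is optimal.

7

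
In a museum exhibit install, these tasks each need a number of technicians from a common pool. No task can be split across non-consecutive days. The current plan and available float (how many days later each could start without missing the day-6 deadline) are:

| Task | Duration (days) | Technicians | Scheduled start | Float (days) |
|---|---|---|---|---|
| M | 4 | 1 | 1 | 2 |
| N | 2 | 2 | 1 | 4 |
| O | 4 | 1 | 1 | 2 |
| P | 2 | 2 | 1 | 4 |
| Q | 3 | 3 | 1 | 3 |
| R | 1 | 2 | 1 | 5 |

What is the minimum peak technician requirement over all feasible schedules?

5

Early-start (M@1, N@1, O@1, P@1, Q@1, R@1) gives peak 11: d1:11  d2:9  d3:5  d4:2  d5:0  d6:0.
Shift P→5, Q→3, R→6.
Schedule M@1, N@1, O@1, P@5, Q@3, R@6: d1:4  d2:4  d3:5  d4:5  d5:5  d6:4 — peak 5.
Total technician-days = 27 over 6 days ⇒ peak ≥ ⌈27/6⌉ = 5, so 5 is optimal.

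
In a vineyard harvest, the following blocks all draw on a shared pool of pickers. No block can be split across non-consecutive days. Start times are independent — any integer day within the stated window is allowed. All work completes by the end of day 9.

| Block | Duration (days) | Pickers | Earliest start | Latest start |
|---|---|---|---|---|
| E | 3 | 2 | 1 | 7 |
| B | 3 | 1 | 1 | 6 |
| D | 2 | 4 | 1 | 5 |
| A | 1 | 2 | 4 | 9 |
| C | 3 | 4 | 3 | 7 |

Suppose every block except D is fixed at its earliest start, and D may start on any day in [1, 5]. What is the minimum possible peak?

D@1: d1:7  d2:7  d3:7  d4:6  d5:4  d6:0  d7:0  d8:0  d9:0 → peak 7
D@2: d1:3  d2:7  d3:11  d4:6  d5:4  d6:0  d7:0  d8:0  d9:0 → peak 11
D@3: d1:3  d2:3  d3:11  d4:10  d5:4  d6:0  d7:0  d8:0  d9:0 → peak 11
D@4: d1:3  d2:3  d3:7  d4:10  d5:8  d6:0  d7:0  d8:0  d9:0 → peak 10
D@5: d1:3  d2:3  d3:7  d4:6  d5:8  d6:4  d7:0  d8:0  d9:0 → peak 8
Best is D@1, peak 7.

7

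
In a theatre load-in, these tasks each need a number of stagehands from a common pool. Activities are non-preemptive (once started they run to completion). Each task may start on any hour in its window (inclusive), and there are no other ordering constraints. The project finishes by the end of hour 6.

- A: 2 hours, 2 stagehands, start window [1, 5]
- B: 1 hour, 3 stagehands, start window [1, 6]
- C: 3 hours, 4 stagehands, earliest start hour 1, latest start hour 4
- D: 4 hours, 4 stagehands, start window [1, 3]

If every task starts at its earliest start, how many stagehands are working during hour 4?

4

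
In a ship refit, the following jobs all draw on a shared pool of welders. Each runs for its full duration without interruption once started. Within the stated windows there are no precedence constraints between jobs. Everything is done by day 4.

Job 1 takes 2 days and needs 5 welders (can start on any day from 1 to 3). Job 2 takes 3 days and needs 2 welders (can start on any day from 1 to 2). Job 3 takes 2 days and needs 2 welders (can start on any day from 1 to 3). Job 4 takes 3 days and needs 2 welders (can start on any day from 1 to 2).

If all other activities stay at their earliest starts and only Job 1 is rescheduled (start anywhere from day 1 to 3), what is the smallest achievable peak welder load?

9

Job 1@1: d1:11  d2:11  d3:4  d4:0 → peak 11
Job 1@2: d1:6  d2:11  d3:9  d4:0 → peak 11
Job 1@3: d1:6  d2:6  d3:9  d4:5 → peak 9
Best is Job 1@3, peak 9.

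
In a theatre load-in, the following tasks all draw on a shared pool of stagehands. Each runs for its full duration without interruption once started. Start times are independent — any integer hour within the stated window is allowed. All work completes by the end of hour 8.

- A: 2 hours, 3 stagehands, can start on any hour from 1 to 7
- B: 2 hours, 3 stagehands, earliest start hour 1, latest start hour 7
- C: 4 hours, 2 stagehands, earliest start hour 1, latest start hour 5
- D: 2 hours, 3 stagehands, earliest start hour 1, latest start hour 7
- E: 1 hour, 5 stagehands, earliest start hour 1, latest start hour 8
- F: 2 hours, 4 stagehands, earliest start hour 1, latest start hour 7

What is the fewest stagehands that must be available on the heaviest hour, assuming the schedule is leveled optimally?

6

Early-start (A@1, B@1, C@1, D@1, E@1, F@1) gives peak 20: h1:20  h2:15  h3:2  h4:2  h5:0  h6:0  h7:0  h8:0.
Shift C→3, D→3, E→7, F→5.
Schedule A@1, B@1, C@3, D@3, E@7, F@5: h1:6  h2:6  h3:5  h4:5  h5:6  h6:6  h7:5  h8:0 — peak 6.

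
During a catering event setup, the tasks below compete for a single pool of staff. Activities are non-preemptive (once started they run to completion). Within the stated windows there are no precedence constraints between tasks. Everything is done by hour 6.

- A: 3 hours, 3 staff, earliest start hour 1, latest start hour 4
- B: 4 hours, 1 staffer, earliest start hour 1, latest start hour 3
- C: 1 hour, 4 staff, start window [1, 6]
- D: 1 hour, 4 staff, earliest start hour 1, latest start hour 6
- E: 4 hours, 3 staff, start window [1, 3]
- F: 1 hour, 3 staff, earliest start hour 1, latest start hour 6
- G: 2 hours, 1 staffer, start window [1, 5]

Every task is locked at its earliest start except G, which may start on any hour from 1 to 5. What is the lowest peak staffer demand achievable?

18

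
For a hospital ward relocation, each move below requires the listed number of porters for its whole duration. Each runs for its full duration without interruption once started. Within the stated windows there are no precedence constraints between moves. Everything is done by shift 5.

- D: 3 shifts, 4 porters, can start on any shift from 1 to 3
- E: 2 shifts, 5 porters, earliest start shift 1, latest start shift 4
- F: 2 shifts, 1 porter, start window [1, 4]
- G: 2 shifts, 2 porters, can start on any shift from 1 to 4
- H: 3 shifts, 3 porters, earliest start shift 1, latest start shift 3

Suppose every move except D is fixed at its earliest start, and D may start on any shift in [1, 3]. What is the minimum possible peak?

11

D@1: s1:15  s2:15  s3:7  s4:0  s5:0 → peak 15
D@2: s1:11  s2:15  s3:7  s4:4  s5:0 → peak 15
D@3: s1:11  s2:11  s3:7  s4:4  s5:4 → peak 11
Best is D@3, peak 11.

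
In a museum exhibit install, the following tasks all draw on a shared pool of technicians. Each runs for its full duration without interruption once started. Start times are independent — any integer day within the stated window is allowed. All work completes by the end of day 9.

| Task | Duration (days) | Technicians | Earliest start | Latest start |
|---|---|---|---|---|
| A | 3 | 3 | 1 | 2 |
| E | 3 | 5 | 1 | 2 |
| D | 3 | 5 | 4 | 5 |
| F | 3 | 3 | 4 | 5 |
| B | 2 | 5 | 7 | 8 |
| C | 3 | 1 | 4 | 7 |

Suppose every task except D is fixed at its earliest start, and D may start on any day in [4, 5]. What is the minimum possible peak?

9

D@4: d1:8  d2:8  d3:8  d4:9  d5:9  d6:9  d7:5  d8:5  d9:0 → peak 9
D@5: d1:8  d2:8  d3:8  d4:4  d5:9  d6:9  d7:10  d8:5  d9:0 → peak 10
Best is D@4, peak 9.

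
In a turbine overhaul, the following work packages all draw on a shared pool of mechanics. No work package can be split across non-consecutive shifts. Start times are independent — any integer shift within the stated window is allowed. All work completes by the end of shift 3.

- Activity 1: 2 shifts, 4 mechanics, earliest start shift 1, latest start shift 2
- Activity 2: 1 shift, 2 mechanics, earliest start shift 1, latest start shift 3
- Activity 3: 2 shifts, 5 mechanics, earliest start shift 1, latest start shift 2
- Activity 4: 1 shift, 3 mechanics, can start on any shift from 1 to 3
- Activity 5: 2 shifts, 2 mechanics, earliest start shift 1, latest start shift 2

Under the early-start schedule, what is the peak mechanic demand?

16

Early-start schedule: Activity 1@1, Activity 2@1, Activity 3@1, Activity 4@1, Activity 5@1.
Load per shift: shift 1: 16, shift 2: 11, shift 3: 0.
Peak is 16.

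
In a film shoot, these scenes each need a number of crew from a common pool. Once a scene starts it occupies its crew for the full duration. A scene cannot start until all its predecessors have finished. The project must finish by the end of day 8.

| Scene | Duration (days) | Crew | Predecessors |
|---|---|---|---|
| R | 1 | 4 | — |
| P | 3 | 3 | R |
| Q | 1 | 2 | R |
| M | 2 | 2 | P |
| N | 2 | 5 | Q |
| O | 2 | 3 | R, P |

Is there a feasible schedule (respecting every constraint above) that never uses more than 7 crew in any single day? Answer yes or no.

Schedule R@1, P@2, Q@2, M@5, N@7, O@5: d1:4  d2:5  d3:3  d4:3  d5:5  d6:5  d7:5  d8:5 — peak 5 ≤ 7.

yes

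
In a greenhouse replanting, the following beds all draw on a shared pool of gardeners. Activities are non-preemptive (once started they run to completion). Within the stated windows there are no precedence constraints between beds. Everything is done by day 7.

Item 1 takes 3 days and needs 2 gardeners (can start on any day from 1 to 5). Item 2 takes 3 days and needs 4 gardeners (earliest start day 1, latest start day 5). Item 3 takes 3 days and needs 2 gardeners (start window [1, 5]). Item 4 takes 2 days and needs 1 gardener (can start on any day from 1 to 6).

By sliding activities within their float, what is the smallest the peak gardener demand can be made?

5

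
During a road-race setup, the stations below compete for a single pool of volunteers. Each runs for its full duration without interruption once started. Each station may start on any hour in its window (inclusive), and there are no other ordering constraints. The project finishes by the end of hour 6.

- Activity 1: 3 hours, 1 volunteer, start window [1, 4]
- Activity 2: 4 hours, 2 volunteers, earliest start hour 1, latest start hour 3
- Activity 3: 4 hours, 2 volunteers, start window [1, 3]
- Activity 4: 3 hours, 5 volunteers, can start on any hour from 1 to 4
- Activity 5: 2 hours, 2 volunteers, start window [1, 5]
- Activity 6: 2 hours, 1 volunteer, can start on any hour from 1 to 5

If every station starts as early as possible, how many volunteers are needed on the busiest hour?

13

Early-start schedule: Activity 1@1, Activity 2@1, Activity 3@1, Activity 4@1, Activity 5@1, Activity 6@1.
Load per hour: hour 1: 13, hour 2: 13, hour 3: 10, hour 4: 4, hour 5: 0, hour 6: 0.
Peak is 13.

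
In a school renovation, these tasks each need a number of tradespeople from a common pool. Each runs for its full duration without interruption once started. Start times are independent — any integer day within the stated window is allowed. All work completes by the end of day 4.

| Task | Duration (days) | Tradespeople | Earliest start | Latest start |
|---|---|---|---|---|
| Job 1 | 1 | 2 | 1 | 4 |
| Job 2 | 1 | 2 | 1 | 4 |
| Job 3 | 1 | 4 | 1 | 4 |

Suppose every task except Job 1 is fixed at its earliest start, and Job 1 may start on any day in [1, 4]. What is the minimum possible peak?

6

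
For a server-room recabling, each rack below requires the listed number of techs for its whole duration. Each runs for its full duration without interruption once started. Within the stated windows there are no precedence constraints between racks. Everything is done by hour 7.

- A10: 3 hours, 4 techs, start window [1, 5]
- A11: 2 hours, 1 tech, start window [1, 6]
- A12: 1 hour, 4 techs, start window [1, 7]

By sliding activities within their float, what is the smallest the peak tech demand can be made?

Early-start (A10@1, A11@1, A12@1) gives peak 9: h1:9  h2:5  h3:4  h4:0  h5:0  h6:0  h7:0.
Shift A11→4, A12→6.
Schedule A10@1, A11@4, A12@6: h1:4  h2:4  h3:4  h4:1  h5:1  h6:4  h7:0 — peak 4.

4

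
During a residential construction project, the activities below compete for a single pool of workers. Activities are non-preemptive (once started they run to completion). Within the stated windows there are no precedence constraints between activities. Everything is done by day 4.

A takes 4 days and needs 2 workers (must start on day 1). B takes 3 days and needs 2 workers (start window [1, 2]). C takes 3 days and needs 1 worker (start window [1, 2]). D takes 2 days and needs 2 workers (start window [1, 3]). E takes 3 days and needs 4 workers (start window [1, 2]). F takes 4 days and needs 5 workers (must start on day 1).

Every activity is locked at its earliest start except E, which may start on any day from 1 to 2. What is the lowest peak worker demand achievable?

E@1: d1:16  d2:16  d3:14  d4:7 → peak 16
E@2: d1:12  d2:16  d3:14  d4:11 → peak 16
Best is E@1, peak 16.

16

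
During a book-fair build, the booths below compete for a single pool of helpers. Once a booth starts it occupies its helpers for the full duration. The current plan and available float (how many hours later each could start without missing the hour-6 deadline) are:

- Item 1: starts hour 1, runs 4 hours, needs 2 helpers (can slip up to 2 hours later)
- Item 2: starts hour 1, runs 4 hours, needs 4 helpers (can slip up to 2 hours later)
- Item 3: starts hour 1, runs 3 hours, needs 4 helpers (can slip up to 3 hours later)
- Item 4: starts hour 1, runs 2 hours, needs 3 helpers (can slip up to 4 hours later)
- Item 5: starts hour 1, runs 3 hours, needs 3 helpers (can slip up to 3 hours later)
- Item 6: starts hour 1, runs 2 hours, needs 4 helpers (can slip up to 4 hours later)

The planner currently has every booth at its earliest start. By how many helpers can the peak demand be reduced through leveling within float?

10

Early-start peak: h1:20  h2:20  h3:13  h4:6  h5:0  h6:0 ⇒ 20.
Leveled (Item 1@1, Item 2@1, Item 3@1, Item 4@5, Item 5@4, Item 6@5): h1:10  h2:10  h3:10  h4:9  h5:10  h6:10 ⇒ 10.
Reduction 20 − 10 = 10.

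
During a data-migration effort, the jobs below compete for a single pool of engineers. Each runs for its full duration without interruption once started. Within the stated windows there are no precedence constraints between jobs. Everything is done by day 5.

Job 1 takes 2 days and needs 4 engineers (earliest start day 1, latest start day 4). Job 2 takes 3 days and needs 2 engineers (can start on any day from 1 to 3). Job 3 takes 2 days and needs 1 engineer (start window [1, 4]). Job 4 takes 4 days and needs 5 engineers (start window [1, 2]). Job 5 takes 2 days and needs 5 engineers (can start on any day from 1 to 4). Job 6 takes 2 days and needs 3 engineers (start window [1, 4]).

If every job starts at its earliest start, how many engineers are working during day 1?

At early start, day 1 has: Job 1, Job 2, Job 3, Job 4, Job 5, Job 6.
Demand: 4 + 2 + 1 + 5 + 5 + 3 = 20.

20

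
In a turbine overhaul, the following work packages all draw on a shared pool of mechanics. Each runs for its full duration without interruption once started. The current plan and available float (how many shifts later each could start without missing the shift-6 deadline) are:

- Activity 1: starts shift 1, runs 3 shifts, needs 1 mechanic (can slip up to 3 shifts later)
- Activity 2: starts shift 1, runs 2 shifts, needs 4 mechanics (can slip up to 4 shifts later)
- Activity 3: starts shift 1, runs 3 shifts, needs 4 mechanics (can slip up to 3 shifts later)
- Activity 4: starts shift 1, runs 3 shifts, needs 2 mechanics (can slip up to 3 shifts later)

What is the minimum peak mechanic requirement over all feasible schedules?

Early-start (Activity 1@1, Activity 2@1, Activity 3@1, Activity 4@1) gives peak 11: s1:11  s2:11  s3:7  s4:0  s5:0  s6:0.
Shift Activity 3→3, Activity 4→4.
Schedule Activity 1@1, Activity 2@1, Activity 3@3, Activity 4@4: s1:5  s2:5  s3:5  s4:6  s5:6  s6:2 — peak 6.

6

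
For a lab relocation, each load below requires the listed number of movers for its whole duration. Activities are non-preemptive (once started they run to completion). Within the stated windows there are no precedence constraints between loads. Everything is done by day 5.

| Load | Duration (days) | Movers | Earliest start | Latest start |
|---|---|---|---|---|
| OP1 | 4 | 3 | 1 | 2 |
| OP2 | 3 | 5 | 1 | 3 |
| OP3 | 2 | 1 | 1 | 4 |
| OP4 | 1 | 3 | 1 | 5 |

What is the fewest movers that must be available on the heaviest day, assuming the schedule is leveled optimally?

8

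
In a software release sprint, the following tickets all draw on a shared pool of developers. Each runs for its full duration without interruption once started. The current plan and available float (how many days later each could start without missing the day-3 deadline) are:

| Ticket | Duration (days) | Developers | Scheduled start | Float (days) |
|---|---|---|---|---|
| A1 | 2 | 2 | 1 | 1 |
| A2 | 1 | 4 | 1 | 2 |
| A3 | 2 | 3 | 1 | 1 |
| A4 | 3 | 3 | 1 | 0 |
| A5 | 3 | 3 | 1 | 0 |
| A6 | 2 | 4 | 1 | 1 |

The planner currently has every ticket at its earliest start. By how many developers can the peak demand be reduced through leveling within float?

Early-start peak: d1:19  d2:15  d3:6 ⇒ 19.
Leveled (A1@1, A2@1, A3@1, A4@1, A5@1, A6@2): d1:15  d2:15  d3:10 ⇒ 15.
Reduction 19 − 15 = 4.

4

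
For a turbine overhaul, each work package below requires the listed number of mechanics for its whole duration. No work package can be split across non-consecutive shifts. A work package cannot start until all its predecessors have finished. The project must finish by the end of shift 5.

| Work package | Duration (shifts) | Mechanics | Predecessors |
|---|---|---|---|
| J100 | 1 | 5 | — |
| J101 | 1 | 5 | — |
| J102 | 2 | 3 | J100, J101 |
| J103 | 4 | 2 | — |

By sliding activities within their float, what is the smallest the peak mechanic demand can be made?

Early-start (J100@1, J101@1, J102@2, J103@1) gives peak 12: s1:12  s2:5  s3:5  s4:2  s5:0.
Shift J101→2, J102→3.
Schedule J100@1, J101@2, J102@3, J103@1: s1:7  s2:7  s3:5  s4:5  s5:0 — peak 7.

7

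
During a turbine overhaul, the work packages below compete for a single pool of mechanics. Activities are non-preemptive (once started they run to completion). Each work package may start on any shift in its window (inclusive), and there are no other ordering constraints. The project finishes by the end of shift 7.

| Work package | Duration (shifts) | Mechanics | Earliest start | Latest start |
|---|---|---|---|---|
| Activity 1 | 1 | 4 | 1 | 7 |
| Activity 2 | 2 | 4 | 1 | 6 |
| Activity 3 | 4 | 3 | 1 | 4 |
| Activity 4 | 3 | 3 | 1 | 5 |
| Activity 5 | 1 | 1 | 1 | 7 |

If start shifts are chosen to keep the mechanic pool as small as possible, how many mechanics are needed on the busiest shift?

Early-start (Activity 1@1, Activity 2@1, Activity 3@1, Activity 4@1, Activity 5@1) gives peak 15: s1:15  s2:10  s3:6  s4:3  s5:0  s6:0  s7:0.
Shift Activity 2→2, Activity 3→4, Activity 4→4.
Schedule Activity 1@1, Activity 2@2, Activity 3@4, Activity 4@4, Activity 5@1: s1:5  s2:4  s3:4  s4:6  s5:6  s6:6  s7:3 — peak 6.

6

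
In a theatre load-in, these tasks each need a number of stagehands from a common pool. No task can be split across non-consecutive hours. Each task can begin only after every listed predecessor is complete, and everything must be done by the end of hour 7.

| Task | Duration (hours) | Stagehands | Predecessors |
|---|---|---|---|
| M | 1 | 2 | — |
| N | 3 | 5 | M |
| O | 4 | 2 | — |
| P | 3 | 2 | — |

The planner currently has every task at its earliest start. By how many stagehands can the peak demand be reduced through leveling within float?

4

Early-start peak: h1:6  h2:9  h3:9  h4:7  h5:0  h6:0  h7:0 ⇒ 9.
Leveled (M@1, N@5, O@1, P@2): h1:4  h2:4  h3:4  h4:4  h5:5  h6:5  h7:5 ⇒ 5.
Reduction 9 − 5 = 4.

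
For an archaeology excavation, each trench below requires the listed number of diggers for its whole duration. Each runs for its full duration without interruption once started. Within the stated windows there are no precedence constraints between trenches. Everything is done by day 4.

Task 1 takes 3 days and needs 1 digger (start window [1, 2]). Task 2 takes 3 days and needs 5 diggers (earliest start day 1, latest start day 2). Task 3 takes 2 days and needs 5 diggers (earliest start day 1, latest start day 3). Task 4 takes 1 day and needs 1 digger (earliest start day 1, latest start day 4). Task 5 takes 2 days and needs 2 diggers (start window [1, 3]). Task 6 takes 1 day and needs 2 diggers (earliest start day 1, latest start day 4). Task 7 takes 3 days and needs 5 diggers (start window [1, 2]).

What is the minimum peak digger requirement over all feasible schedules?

16

Early-start (Task 1@1, Task 2@1, Task 3@1, Task 4@1, Task 5@1, Task 6@1, Task 7@1) gives peak 21: d1:21  d2:18  d3:11  d4:0.
Shift Task 5→3, Task 7→2.
Schedule Task 1@1, Task 2@1, Task 3@1, Task 4@1, Task 5@3, Task 6@1, Task 7@2: d1:14  d2:16  d3:13  d4:7 — peak 16.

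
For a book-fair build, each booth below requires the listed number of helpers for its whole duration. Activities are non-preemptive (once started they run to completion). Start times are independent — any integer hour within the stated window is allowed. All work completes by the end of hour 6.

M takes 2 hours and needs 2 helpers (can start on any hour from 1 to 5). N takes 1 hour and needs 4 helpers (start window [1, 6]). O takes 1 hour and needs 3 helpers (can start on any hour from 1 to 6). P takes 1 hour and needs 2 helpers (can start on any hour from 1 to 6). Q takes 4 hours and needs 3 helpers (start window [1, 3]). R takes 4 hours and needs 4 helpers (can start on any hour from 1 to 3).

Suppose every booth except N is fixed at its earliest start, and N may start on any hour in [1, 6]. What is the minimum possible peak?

14

N@1: h1:18  h2:9  h3:7  h4:7  h5:0  h6:0 → peak 18
N@2: h1:14  h2:13  h3:7  h4:7  h5:0  h6:0 → peak 14
N@3: h1:14  h2:9  h3:11  h4:7  h5:0  h6:0 → peak 14
N@4: h1:14  h2:9  h3:7  h4:11  h5:0  h6:0 → peak 14
N@5: h1:14  h2:9  h3:7  h4:7  h5:4  h6:0 → peak 14
N@6: h1:14  h2:9  h3:7  h4:7  h5:0  h6:4 → peak 14
Best is N@2, peak 14.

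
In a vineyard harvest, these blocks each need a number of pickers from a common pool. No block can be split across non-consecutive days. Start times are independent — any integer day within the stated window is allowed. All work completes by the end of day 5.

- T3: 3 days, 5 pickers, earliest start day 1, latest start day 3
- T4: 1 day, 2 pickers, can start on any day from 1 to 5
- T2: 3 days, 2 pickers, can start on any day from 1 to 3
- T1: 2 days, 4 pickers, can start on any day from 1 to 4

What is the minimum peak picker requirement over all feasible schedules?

Early-start (T3@1, T4@1, T2@1, T1@1) gives peak 13: d1:13  d2:11  d3:7  d4:0  d5:0.
Shift T2→2, T1→4.
Schedule T3@1, T4@1, T2@2, T1@4: d1:7  d2:7  d3:7  d4:6  d5:4 — peak 7.
Total picker-days = 31 over 5 days ⇒ peak ≥ ⌈31/5⌉ = 7, so 7 is optimal.

7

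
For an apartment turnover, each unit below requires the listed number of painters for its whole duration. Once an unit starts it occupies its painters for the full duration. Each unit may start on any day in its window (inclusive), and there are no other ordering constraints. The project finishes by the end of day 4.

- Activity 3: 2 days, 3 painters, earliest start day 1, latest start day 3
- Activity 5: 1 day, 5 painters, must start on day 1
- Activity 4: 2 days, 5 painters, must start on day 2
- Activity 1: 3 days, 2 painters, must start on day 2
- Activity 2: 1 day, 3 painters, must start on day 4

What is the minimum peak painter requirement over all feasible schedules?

10

Schedule Activity 3@1, Activity 5@1, Activity 4@2, Activity 1@2, Activity 2@4: d1:8  d2:10  d3:7  d4:5 — peak 10.
No arrangement of the 3 feasible schedules does better.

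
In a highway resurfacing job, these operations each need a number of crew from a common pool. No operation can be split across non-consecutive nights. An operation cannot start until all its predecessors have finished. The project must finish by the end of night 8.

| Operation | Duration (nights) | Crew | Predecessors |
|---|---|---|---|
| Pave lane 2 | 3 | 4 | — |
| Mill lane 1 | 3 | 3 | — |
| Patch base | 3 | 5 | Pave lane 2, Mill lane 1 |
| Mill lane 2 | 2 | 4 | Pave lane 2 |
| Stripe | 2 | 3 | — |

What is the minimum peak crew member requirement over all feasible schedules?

7

Early-start (Pave lane 2@1, Mill lane 1@1, Patch base@4, Mill lane 2@4, Stripe@1) gives peak 10: n1:10  n2:10  n3:7  n4:9  n5:9  n6:5  n7:0  n8:0.
Shift Mill lane 2→7, Stripe→7.
Schedule Pave lane 2@1, Mill lane 1@1, Patch base@4, Mill lane 2@7, Stripe@7: n1:7  n2:7  n3:7  n4:5  n5:5  n6:5  n7:7  n8:7 — peak 7.
Total crew member-nights = 50 over 8 nights ⇒ peak ≥ ⌈50/8⌉ = 7, so 7 is optimal.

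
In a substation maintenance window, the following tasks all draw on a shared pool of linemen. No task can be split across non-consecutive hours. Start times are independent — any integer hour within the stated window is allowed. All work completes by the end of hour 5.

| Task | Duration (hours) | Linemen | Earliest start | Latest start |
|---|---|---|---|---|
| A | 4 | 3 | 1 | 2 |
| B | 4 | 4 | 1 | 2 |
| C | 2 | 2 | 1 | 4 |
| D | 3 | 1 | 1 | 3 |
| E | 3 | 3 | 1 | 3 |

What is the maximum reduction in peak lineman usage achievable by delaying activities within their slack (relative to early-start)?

Early-start peak: h1:13  h2:13  h3:11  h4:7  h5:0 ⇒ 13.
Leveled (A@1, B@1, C@1, D@1, E@3): h1:10  h2:10  h3:11  h4:10  h5:3 ⇒ 11.
Reduction 13 − 11 = 2.

2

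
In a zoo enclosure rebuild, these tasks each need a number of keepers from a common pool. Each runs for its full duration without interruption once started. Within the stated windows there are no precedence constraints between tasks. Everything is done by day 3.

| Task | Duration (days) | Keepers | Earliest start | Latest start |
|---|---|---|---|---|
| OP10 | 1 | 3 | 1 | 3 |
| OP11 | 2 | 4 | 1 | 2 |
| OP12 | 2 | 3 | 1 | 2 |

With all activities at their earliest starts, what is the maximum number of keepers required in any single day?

Early-start schedule: OP10@1, OP11@1, OP12@1.
Load per day: day 1: 10, day 2: 7, day 3: 0.
Peak is 10.

10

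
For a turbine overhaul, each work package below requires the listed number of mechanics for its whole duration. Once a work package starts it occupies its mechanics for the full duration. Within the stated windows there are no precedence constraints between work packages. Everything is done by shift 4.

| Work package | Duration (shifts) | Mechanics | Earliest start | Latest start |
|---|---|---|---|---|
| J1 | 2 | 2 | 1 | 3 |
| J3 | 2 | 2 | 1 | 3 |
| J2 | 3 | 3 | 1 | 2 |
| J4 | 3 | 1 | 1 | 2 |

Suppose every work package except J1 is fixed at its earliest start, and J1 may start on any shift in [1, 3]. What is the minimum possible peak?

6

J1@1: s1:8  s2:8  s3:4  s4:0 → peak 8
J1@2: s1:6  s2:8  s3:6  s4:0 → peak 8
J1@3: s1:6  s2:6  s3:6  s4:2 → peak 6
Best is J1@3, peak 6.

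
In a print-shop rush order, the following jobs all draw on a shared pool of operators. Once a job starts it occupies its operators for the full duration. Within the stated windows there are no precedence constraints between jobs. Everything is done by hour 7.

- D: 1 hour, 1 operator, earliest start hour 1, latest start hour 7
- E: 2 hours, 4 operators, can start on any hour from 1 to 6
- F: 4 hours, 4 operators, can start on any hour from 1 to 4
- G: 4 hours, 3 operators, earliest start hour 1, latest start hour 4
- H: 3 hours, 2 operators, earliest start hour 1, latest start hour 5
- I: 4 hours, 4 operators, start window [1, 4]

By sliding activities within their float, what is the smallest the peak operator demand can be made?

11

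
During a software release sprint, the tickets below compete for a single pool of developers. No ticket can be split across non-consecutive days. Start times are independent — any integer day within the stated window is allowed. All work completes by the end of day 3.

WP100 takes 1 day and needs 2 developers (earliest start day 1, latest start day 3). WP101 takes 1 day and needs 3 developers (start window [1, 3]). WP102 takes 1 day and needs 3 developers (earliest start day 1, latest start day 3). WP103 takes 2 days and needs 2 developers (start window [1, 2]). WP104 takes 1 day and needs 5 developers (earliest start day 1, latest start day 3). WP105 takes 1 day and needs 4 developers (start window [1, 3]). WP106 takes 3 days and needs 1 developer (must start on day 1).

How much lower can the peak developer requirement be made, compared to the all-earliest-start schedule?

Early-start peak: d1:20  d2:3  d3:1 ⇒ 20.
Leveled (WP100@1, WP101@1, WP102@3, WP103@1, WP104@2, WP105@3, WP106@1): d1:8  d2:8  d3:8 ⇒ 8.
Reduction 20 − 8 = 12.

12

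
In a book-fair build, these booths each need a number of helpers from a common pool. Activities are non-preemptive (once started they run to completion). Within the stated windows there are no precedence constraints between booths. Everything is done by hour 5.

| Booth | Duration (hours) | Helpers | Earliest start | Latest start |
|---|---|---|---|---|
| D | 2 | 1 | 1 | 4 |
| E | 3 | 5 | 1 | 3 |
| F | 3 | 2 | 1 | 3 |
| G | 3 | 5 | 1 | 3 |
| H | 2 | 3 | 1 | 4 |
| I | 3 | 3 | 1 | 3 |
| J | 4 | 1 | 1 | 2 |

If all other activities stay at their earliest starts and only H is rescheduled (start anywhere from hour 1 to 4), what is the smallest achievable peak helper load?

17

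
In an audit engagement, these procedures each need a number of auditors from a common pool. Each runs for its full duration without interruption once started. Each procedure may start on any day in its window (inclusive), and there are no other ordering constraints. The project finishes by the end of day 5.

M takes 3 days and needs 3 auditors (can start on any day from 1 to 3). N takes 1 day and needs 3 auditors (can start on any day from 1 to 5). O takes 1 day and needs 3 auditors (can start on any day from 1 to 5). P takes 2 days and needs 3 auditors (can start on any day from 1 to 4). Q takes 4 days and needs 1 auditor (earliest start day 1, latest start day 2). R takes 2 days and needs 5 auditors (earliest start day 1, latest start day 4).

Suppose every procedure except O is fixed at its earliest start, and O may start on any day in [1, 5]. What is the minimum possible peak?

15

O@1: d1:18  d2:12  d3:4  d4:1  d5:0 → peak 18
O@2: d1:15  d2:15  d3:4  d4:1  d5:0 → peak 15
O@3: d1:15  d2:12  d3:7  d4:1  d5:0 → peak 15
O@4: d1:15  d2:12  d3:4  d4:4  d5:0 → peak 15
O@5: d1:15  d2:12  d3:4  d4:1  d5:3 → peak 15
Best is O@2, peak 15.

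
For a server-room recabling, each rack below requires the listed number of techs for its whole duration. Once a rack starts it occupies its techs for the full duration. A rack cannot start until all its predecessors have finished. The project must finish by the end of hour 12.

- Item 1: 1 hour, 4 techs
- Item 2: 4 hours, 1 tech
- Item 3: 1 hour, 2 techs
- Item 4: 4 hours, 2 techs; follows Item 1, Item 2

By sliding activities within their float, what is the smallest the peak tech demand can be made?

Early-start (Item 1@1, Item 2@1, Item 3@1, Item 4@5) gives peak 7: h1:7  h2:1  h3:1  h4:1  h5:2  h6:2  h7:2  h8:2  h9:0  h10:0  h11:0  h12:0.
Shift Item 2→2, Item 3→2, Item 4→6.
Schedule Item 1@1, Item 2@2, Item 3@2, Item 4@6: h1:4  h2:3  h3:1  h4:1  h5:1  h6:2  h7:2  h8:2  h9:2  h10:0  h11:0  h12:0 — peak 4.

4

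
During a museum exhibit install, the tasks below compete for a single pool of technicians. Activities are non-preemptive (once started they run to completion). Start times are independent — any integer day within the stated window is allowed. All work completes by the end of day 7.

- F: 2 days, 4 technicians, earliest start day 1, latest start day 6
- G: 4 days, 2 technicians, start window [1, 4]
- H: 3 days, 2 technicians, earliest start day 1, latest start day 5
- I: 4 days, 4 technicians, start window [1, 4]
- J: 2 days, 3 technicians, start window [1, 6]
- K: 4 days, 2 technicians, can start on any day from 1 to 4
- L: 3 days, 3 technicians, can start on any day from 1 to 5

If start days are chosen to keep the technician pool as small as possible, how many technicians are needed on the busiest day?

10

Early-start (F@1, G@1, H@1, I@1, J@1, K@1, L@1) gives peak 20: d1:20  d2:20  d3:13  d4:8  d5:0  d6:0  d7:0.
Shift I→3, J→5, L→5.
Schedule F@1, G@1, H@1, I@3, J@5, K@1, L@5: d1:10  d2:10  d3:10  d4:8  d5:10  d6:10  d7:3 — peak 10.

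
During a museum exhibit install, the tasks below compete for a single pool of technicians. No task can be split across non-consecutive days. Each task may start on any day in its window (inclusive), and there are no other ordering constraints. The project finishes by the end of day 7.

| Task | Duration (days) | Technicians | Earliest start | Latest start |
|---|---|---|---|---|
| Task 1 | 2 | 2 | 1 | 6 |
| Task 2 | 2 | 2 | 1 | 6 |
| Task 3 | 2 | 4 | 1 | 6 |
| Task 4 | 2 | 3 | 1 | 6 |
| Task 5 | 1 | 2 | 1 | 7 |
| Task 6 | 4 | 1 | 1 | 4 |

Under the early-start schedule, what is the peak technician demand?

14

Early-start schedule: Task 1@1, Task 2@1, Task 3@1, Task 4@1, Task 5@1, Task 6@1.
Load per day: day 1: 14, day 2: 12, day 3: 1, day 4: 1, day 5: 0, day 6: 0, day 7: 0.
Peak is 14.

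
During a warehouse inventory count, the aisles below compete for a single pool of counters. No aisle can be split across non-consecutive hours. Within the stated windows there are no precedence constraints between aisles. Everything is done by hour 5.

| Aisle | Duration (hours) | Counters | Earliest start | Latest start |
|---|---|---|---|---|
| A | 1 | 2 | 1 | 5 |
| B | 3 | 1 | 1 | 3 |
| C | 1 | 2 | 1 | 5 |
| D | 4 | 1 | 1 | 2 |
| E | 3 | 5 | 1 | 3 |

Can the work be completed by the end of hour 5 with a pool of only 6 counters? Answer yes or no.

The minimum achievable peak is 7; 6 < 7, so no feasible schedule stays within the cap.

no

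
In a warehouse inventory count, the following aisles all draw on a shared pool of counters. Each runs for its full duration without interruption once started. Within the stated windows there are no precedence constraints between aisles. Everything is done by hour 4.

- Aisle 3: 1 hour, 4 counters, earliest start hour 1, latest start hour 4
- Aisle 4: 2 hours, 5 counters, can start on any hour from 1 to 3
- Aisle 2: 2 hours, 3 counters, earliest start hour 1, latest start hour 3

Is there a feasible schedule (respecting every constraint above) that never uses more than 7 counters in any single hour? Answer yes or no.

yes

Schedule Aisle 3@1, Aisle 4@3, Aisle 2@1: h1:7  h2:3  h3:5  h4:5 — peak 7 ≤ 7.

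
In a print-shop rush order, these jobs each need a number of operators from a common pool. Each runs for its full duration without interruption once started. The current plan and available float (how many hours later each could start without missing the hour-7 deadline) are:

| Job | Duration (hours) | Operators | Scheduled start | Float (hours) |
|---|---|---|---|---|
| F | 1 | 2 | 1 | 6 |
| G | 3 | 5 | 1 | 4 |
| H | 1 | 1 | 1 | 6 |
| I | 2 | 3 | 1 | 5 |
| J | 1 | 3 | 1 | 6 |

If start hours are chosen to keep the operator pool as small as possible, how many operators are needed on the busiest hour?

Early-start (F@1, G@1, H@1, I@1, J@1) gives peak 14: h1:14  h2:8  h3:5  h4:0  h5:0  h6:0  h7:0.
Shift G→2, I→5, J→7.
Schedule F@1, G@2, H@1, I@5, J@7: h1:3  h2:5  h3:5  h4:5  h5:3  h6:3  h7:3 — peak 5.

5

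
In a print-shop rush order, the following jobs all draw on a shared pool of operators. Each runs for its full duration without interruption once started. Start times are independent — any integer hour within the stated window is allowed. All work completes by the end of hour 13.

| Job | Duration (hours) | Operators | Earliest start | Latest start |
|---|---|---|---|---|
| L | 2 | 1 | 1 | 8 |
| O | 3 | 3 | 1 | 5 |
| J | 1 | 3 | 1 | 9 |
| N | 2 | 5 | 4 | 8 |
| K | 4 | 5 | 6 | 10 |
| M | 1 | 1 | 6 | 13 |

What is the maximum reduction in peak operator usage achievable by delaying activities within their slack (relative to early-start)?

Early-start peak: h1:7  h2:4  h3:3  h4:5  h5:5  h6:6  h7:5  h8:5  h9:5  h10:0  h11:0  h12:0  h13:0 ⇒ 7.
Leveled (L@1, O@1, J@4, N@5, K@7, M@11): h1:4  h2:4  h3:3  h4:3  h5:5  h6:5  h7:5  h8:5  h9:5  h10:5  h11:1  h12:0  h13:0 ⇒ 5.
Reduction 7 − 5 = 2.

2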